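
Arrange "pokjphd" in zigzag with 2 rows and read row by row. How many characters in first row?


Zigzag "pokjphd" into 2 rows:
Placing characters:
  'p' => row 0
  'o' => row 1
  'k' => row 0
  'j' => row 1
  'p' => row 0
  'h' => row 1
  'd' => row 0
Rows:
  Row 0: "pkpd"
  Row 1: "ojh"
First row length: 4

4


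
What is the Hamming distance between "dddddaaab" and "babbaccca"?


Comparing "dddddaaab" and "babbaccca" position by position:
  Position 0: 'd' vs 'b' => differ
  Position 1: 'd' vs 'a' => differ
  Position 2: 'd' vs 'b' => differ
  Position 3: 'd' vs 'b' => differ
  Position 4: 'd' vs 'a' => differ
  Position 5: 'a' vs 'c' => differ
  Position 6: 'a' vs 'c' => differ
  Position 7: 'a' vs 'c' => differ
  Position 8: 'b' vs 'a' => differ
Total differences (Hamming distance): 9

9


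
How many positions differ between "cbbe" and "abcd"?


Comparing "cbbe" and "abcd" position by position:
  Position 0: 'c' vs 'a' => DIFFER
  Position 1: 'b' vs 'b' => same
  Position 2: 'b' vs 'c' => DIFFER
  Position 3: 'e' vs 'd' => DIFFER
Positions that differ: 3

3


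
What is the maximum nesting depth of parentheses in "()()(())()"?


Input: "()()(())()"
Tracking depth:
  Position 0 '(': depth becomes 1
  Position 1 ')': depth becomes 0
  Position 2 '(': depth becomes 1
  Position 3 ')': depth becomes 0
  Position 4 '(': depth becomes 1
  Position 5 '(': depth becomes 2
  Position 6 ')': depth becomes 1
  Position 7 ')': depth becomes 0
  Position 8 '(': depth becomes 1
  Position 9 ')': depth becomes 0
Maximum depth reached: 2

2


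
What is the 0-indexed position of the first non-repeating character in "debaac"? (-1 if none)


Input: debaac
Character frequencies:
  'a': 2
  'b': 1
  'c': 1
  'd': 1
  'e': 1
Scanning left to right for freq == 1:
  Position 0 ('d'): unique! => answer = 0

0


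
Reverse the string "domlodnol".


Input: domlodnol
Reading characters right to left:
  Position 8: 'l'
  Position 7: 'o'
  Position 6: 'n'
  Position 5: 'd'
  Position 4: 'o'
  Position 3: 'l'
  Position 2: 'm'
  Position 1: 'o'
  Position 0: 'd'
Reversed: londolmod

londolmod


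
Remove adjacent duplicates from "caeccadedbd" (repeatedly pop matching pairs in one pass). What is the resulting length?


Input: caeccadedbd
Stack-based adjacent duplicate removal:
  Read 'c': push. Stack: c
  Read 'a': push. Stack: ca
  Read 'e': push. Stack: cae
  Read 'c': push. Stack: caec
  Read 'c': matches stack top 'c' => pop. Stack: cae
  Read 'a': push. Stack: caea
  Read 'd': push. Stack: caead
  Read 'e': push. Stack: caeade
  Read 'd': push. Stack: caeaded
  Read 'b': push. Stack: caeadedb
  Read 'd': push. Stack: caeadedbd
Final stack: "caeadedbd" (length 9)

9


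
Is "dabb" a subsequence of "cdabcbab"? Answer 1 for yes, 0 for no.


Check if "dabb" is a subsequence of "cdabcbab"
Greedy scan:
  Position 0 ('c'): no match needed
  Position 1 ('d'): matches sub[0] = 'd'
  Position 2 ('a'): matches sub[1] = 'a'
  Position 3 ('b'): matches sub[2] = 'b'
  Position 4 ('c'): no match needed
  Position 5 ('b'): matches sub[3] = 'b'
  Position 6 ('a'): no match needed
  Position 7 ('b'): no match needed
All 4 characters matched => is a subsequence

1


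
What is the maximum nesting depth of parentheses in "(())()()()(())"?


Input: "(())()()()(())"
Tracking depth:
  Position 0 '(': depth becomes 1
  Position 1 '(': depth becomes 2
  Position 2 ')': depth becomes 1
  Position 3 ')': depth becomes 0
  Position 4 '(': depth becomes 1
  Position 5 ')': depth becomes 0
  Position 6 '(': depth becomes 1
  Position 7 ')': depth becomes 0
  Position 8 '(': depth becomes 1
  Position 9 ')': depth becomes 0
  Position 10 '(': depth becomes 1
  Position 11 '(': depth becomes 2
  Position 12 ')': depth becomes 1
  Position 13 ')': depth becomes 0
Maximum depth reached: 2

2


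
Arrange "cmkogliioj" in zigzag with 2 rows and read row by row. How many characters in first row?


Zigzag "cmkogliioj" into 2 rows:
Placing characters:
  'c' => row 0
  'm' => row 1
  'k' => row 0
  'o' => row 1
  'g' => row 0
  'l' => row 1
  'i' => row 0
  'i' => row 1
  'o' => row 0
  'j' => row 1
Rows:
  Row 0: "ckgio"
  Row 1: "molij"
First row length: 5

5


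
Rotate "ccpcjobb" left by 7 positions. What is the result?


Input: "ccpcjobb", rotate left by 7
First 7 characters: "ccpcjob"
Remaining characters: "b"
Concatenate remaining + first: "b" + "ccpcjob" = "bccpcjob"

bccpcjob


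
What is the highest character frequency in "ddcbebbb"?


Input: ddcbebbb
Character counts:
  'b': 4
  'c': 1
  'd': 2
  'e': 1
Maximum frequency: 4

4


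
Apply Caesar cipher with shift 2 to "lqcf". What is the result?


Caesar cipher: shift "lqcf" by 2
  'l' (pos 11) + 2 = pos 13 = 'n'
  'q' (pos 16) + 2 = pos 18 = 's'
  'c' (pos 2) + 2 = pos 4 = 'e'
  'f' (pos 5) + 2 = pos 7 = 'h'
Result: nseh

nseh


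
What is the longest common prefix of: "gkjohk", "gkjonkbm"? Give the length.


Words: gkjohk, gkjonkbm
  Position 0: all 'g' => match
  Position 1: all 'k' => match
  Position 2: all 'j' => match
  Position 3: all 'o' => match
  Position 4: ('h', 'n') => mismatch, stop
LCP = "gkjo" (length 4)

4


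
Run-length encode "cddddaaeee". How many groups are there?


Input: cddddaaeee
Scanning for consecutive runs:
  Group 1: 'c' x 1 (positions 0-0)
  Group 2: 'd' x 4 (positions 1-4)
  Group 3: 'a' x 2 (positions 5-6)
  Group 4: 'e' x 3 (positions 7-9)
Total groups: 4

4


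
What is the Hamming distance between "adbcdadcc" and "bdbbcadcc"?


Comparing "adbcdadcc" and "bdbbcadcc" position by position:
  Position 0: 'a' vs 'b' => differ
  Position 1: 'd' vs 'd' => same
  Position 2: 'b' vs 'b' => same
  Position 3: 'c' vs 'b' => differ
  Position 4: 'd' vs 'c' => differ
  Position 5: 'a' vs 'a' => same
  Position 6: 'd' vs 'd' => same
  Position 7: 'c' vs 'c' => same
  Position 8: 'c' vs 'c' => same
Total differences (Hamming distance): 3

3


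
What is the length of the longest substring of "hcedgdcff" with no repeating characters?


Input: "hcedgdcff"
Sliding window (track last position of each char):
  Position 0 ('h'): window [0,0] length 1 -- new best
  Position 1 ('c'): window [0,1] length 2 -- new best
  Position 2 ('e'): window [0,2] length 3 -- new best
  Position 3 ('d'): window [0,3] length 4 -- new best
  Position 4 ('g'): window [0,4] length 5 -- new best
  Position 5 ('d'): repeat (last at 3), move window start to 4
  Position 5 ('d'): window [4,5] length 2
  Position 6 ('c'): window [4,6] length 3
  Position 7 ('f'): window [4,7] length 4
  Position 8 ('f'): repeat (last at 7), move window start to 8
  Position 8 ('f'): window [8,8] length 1
Longest substring with no repeats: "hcedg" with length 5

5


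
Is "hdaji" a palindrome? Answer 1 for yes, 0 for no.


Input: hdaji
Reversed: ijadh
  Compare pos 0 ('h') with pos 4 ('i'): MISMATCH
  Compare pos 1 ('d') with pos 3 ('j'): MISMATCH
Result: not a palindrome

0


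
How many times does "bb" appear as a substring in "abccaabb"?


Searching for "bb" in "abccaabb"
Scanning each position:
  Position 0: "ab" => no
  Position 1: "bc" => no
  Position 2: "cc" => no
  Position 3: "ca" => no
  Position 4: "aa" => no
  Position 5: "ab" => no
  Position 6: "bb" => MATCH
Total occurrences: 1

1


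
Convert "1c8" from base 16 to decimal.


Input: "1c8" in base 16
Positional expansion:
  Digit '1' (value 1) x 16^2 = 256
  Digit 'c' (value 12) x 16^1 = 192
  Digit '8' (value 8) x 16^0 = 8
Sum = 456

456


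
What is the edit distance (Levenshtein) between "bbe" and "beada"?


Computing edit distance: "bbe" -> "beada"
DP table:
           b    e    a    d    a
      0    1    2    3    4    5
  b   1    0    1    2    3    4
  b   2    1    1    2    3    4
  e   3    2    1    2    3    4
Edit distance = dp[3][5] = 4

4


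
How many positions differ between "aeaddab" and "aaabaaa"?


Comparing "aeaddab" and "aaabaaa" position by position:
  Position 0: 'a' vs 'a' => same
  Position 1: 'e' vs 'a' => DIFFER
  Position 2: 'a' vs 'a' => same
  Position 3: 'd' vs 'b' => DIFFER
  Position 4: 'd' vs 'a' => DIFFER
  Position 5: 'a' vs 'a' => same
  Position 6: 'b' vs 'a' => DIFFER
Positions that differ: 4

4


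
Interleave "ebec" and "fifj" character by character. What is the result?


Interleaving "ebec" and "fifj":
  Position 0: 'e' from first, 'f' from second => "ef"
  Position 1: 'b' from first, 'i' from second => "bi"
  Position 2: 'e' from first, 'f' from second => "ef"
  Position 3: 'c' from first, 'j' from second => "cj"
Result: efbiefcj

efbiefcj


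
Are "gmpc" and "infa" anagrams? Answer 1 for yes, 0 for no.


Strings: "gmpc", "infa"
Sorted first:  cgmp
Sorted second: afin
Differ at position 0: 'c' vs 'a' => not anagrams

0


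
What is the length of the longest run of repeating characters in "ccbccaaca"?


Input: "ccbccaaca"
Scanning for longest run:
  Position 1 ('c'): continues run of 'c', length=2
  Position 2 ('b'): new char, reset run to 1
  Position 3 ('c'): new char, reset run to 1
  Position 4 ('c'): continues run of 'c', length=2
  Position 5 ('a'): new char, reset run to 1
  Position 6 ('a'): continues run of 'a', length=2
  Position 7 ('c'): new char, reset run to 1
  Position 8 ('a'): new char, reset run to 1
Longest run: 'c' with length 2

2


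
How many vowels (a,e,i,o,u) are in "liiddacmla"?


Input: liiddacmla
Checking each character:
  'l' at position 0: consonant
  'i' at position 1: vowel (running total: 1)
  'i' at position 2: vowel (running total: 2)
  'd' at position 3: consonant
  'd' at position 4: consonant
  'a' at position 5: vowel (running total: 3)
  'c' at position 6: consonant
  'm' at position 7: consonant
  'l' at position 8: consonant
  'a' at position 9: vowel (running total: 4)
Total vowels: 4

4


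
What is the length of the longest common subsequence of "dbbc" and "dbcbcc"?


LCS of "dbbc" and "dbcbcc"
DP table:
           d    b    c    b    c    c
      0    0    0    0    0    0    0
  d   0    1    1    1    1    1    1
  b   0    1    2    2    2    2    2
  b   0    1    2    2    3    3    3
  c   0    1    2    3    3    4    4
LCS length = dp[4][6] = 4

4


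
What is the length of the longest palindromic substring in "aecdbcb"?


Input: "aecdbcb"
Checking substrings for palindromes:
  [4:7] "bcb" (len 3) => palindrome
Longest palindromic substring: "bcb" with length 3

3


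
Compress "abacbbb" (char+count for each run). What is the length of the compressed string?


Input: abacbbb
Runs:
  'a' x 1 => "a1"
  'b' x 1 => "b1"
  'a' x 1 => "a1"
  'c' x 1 => "c1"
  'b' x 3 => "b3"
Compressed: "a1b1a1c1b3"
Compressed length: 10

10


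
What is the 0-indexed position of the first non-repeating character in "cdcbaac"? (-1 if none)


Input: cdcbaac
Character frequencies:
  'a': 2
  'b': 1
  'c': 3
  'd': 1
Scanning left to right for freq == 1:
  Position 0 ('c'): freq=3, skip
  Position 1 ('d'): unique! => answer = 1

1


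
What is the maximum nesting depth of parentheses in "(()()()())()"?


Input: "(()()()())()"
Tracking depth:
  Position 0 '(': depth becomes 1
  Position 1 '(': depth becomes 2
  Position 2 ')': depth becomes 1
  Position 3 '(': depth becomes 2
  Position 4 ')': depth becomes 1
  Position 5 '(': depth becomes 2
  Position 6 ')': depth becomes 1
  Position 7 '(': depth becomes 2
  Position 8 ')': depth becomes 1
  Position 9 ')': depth becomes 0
  Position 10 '(': depth becomes 1
  Position 11 ')': depth becomes 0
Maximum depth reached: 2

2


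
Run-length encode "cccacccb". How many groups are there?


Input: cccacccb
Scanning for consecutive runs:
  Group 1: 'c' x 3 (positions 0-2)
  Group 2: 'a' x 1 (positions 3-3)
  Group 3: 'c' x 3 (positions 4-6)
  Group 4: 'b' x 1 (positions 7-7)
Total groups: 4

4


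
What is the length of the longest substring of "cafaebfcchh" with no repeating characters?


Input: "cafaebfcchh"
Sliding window (track last position of each char):
  Position 0 ('c'): window [0,0] length 1 -- new best
  Position 1 ('a'): window [0,1] length 2 -- new best
  Position 2 ('f'): window [0,2] length 3 -- new best
  Position 3 ('a'): repeat (last at 1), move window start to 2
  Position 3 ('a'): window [2,3] length 2
  Position 4 ('e'): window [2,4] length 3
  Position 5 ('b'): window [2,5] length 4 -- new best
  Position 6 ('f'): repeat (last at 2), move window start to 3
  Position 6 ('f'): window [3,6] length 4
  Position 7 ('c'): window [3,7] length 5 -- new best
  Position 8 ('c'): repeat (last at 7), move window start to 8
  Position 8 ('c'): window [8,8] length 1
  Position 9 ('h'): window [8,9] length 2
  Position 10 ('h'): repeat (last at 9), move window start to 10
  Position 10 ('h'): window [10,10] length 1
Longest substring with no repeats: "aebfc" with length 5

5


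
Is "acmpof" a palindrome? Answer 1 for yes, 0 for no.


Input: acmpof
Reversed: fopmca
  Compare pos 0 ('a') with pos 5 ('f'): MISMATCH
  Compare pos 1 ('c') with pos 4 ('o'): MISMATCH
  Compare pos 2 ('m') with pos 3 ('p'): MISMATCH
Result: not a palindrome

0


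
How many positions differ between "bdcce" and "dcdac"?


Comparing "bdcce" and "dcdac" position by position:
  Position 0: 'b' vs 'd' => DIFFER
  Position 1: 'd' vs 'c' => DIFFER
  Position 2: 'c' vs 'd' => DIFFER
  Position 3: 'c' vs 'a' => DIFFER
  Position 4: 'e' vs 'c' => DIFFER
Positions that differ: 5

5


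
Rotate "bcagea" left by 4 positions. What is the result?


Input: "bcagea", rotate left by 4
First 4 characters: "bcag"
Remaining characters: "ea"
Concatenate remaining + first: "ea" + "bcag" = "eabcag"

eabcag


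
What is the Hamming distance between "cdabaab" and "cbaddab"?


Comparing "cdabaab" and "cbaddab" position by position:
  Position 0: 'c' vs 'c' => same
  Position 1: 'd' vs 'b' => differ
  Position 2: 'a' vs 'a' => same
  Position 3: 'b' vs 'd' => differ
  Position 4: 'a' vs 'd' => differ
  Position 5: 'a' vs 'a' => same
  Position 6: 'b' vs 'b' => same
Total differences (Hamming distance): 3

3


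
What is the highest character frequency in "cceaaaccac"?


Input: cceaaaccac
Character counts:
  'a': 4
  'c': 5
  'e': 1
Maximum frequency: 5

5


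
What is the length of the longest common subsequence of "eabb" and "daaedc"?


LCS of "eabb" and "daaedc"
DP table:
           d    a    a    e    d    c
      0    0    0    0    0    0    0
  e   0    0    0    0    1    1    1
  a   0    0    1    1    1    1    1
  b   0    0    1    1    1    1    1
  b   0    0    1    1    1    1    1
LCS length = dp[4][6] = 1

1


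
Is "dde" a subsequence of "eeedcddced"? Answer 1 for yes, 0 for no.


Check if "dde" is a subsequence of "eeedcddced"
Greedy scan:
  Position 0 ('e'): no match needed
  Position 1 ('e'): no match needed
  Position 2 ('e'): no match needed
  Position 3 ('d'): matches sub[0] = 'd'
  Position 4 ('c'): no match needed
  Position 5 ('d'): matches sub[1] = 'd'
  Position 6 ('d'): no match needed
  Position 7 ('c'): no match needed
  Position 8 ('e'): matches sub[2] = 'e'
  Position 9 ('d'): no match needed
All 3 characters matched => is a subsequence

1


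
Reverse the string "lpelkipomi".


Input: lpelkipomi
Reading characters right to left:
  Position 9: 'i'
  Position 8: 'm'
  Position 7: 'o'
  Position 6: 'p'
  Position 5: 'i'
  Position 4: 'k'
  Position 3: 'l'
  Position 2: 'e'
  Position 1: 'p'
  Position 0: 'l'
Reversed: imopiklepl

imopiklepl


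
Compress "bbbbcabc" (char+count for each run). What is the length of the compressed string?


Input: bbbbcabc
Runs:
  'b' x 4 => "b4"
  'c' x 1 => "c1"
  'a' x 1 => "a1"
  'b' x 1 => "b1"
  'c' x 1 => "c1"
Compressed: "b4c1a1b1c1"
Compressed length: 10

10


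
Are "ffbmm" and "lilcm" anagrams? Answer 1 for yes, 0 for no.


Strings: "ffbmm", "lilcm"
Sorted first:  bffmm
Sorted second: cillm
Differ at position 0: 'b' vs 'c' => not anagrams

0


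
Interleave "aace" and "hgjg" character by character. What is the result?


Interleaving "aace" and "hgjg":
  Position 0: 'a' from first, 'h' from second => "ah"
  Position 1: 'a' from first, 'g' from second => "ag"
  Position 2: 'c' from first, 'j' from second => "cj"
  Position 3: 'e' from first, 'g' from second => "eg"
Result: ahagcjeg

ahagcjeg


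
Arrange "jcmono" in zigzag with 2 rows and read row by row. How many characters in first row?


Zigzag "jcmono" into 2 rows:
Placing characters:
  'j' => row 0
  'c' => row 1
  'm' => row 0
  'o' => row 1
  'n' => row 0
  'o' => row 1
Rows:
  Row 0: "jmn"
  Row 1: "coo"
First row length: 3

3


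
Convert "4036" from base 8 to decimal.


Input: "4036" in base 8
Positional expansion:
  Digit '4' (value 4) x 8^3 = 2048
  Digit '0' (value 0) x 8^2 = 0
  Digit '3' (value 3) x 8^1 = 24
  Digit '6' (value 6) x 8^0 = 6
Sum = 2078

2078


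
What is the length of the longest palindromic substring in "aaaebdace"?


Input: "aaaebdace"
Checking substrings for palindromes:
  [0:3] "aaa" (len 3) => palindrome
  [0:2] "aa" (len 2) => palindrome
  [1:3] "aa" (len 2) => palindrome
Longest palindromic substring: "aaa" with length 3

3


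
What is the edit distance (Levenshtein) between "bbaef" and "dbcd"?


Computing edit distance: "bbaef" -> "dbcd"
DP table:
           d    b    c    d
      0    1    2    3    4
  b   1    1    1    2    3
  b   2    2    1    2    3
  a   3    3    2    2    3
  e   4    4    3    3    3
  f   5    5    4    4    4
Edit distance = dp[5][4] = 4

4


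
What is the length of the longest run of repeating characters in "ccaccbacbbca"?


Input: "ccaccbacbbca"
Scanning for longest run:
  Position 1 ('c'): continues run of 'c', length=2
  Position 2 ('a'): new char, reset run to 1
  Position 3 ('c'): new char, reset run to 1
  Position 4 ('c'): continues run of 'c', length=2
  Position 5 ('b'): new char, reset run to 1
  Position 6 ('a'): new char, reset run to 1
  Position 7 ('c'): new char, reset run to 1
  Position 8 ('b'): new char, reset run to 1
  Position 9 ('b'): continues run of 'b', length=2
  Position 10 ('c'): new char, reset run to 1
  Position 11 ('a'): new char, reset run to 1
Longest run: 'c' with length 2

2


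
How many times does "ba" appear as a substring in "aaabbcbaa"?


Searching for "ba" in "aaabbcbaa"
Scanning each position:
  Position 0: "aa" => no
  Position 1: "aa" => no
  Position 2: "ab" => no
  Position 3: "bb" => no
  Position 4: "bc" => no
  Position 5: "cb" => no
  Position 6: "ba" => MATCH
  Position 7: "aa" => no
Total occurrences: 1

1


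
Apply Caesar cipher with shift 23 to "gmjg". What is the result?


Caesar cipher: shift "gmjg" by 23
  'g' (pos 6) + 23 = pos 3 = 'd'
  'm' (pos 12) + 23 = pos 9 = 'j'
  'j' (pos 9) + 23 = pos 6 = 'g'
  'g' (pos 6) + 23 = pos 3 = 'd'
Result: djgd

djgd


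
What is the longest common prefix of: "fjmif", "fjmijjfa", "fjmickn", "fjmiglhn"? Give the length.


Words: fjmif, fjmijjfa, fjmickn, fjmiglhn
  Position 0: all 'f' => match
  Position 1: all 'j' => match
  Position 2: all 'm' => match
  Position 3: all 'i' => match
  Position 4: ('f', 'j', 'c', 'g') => mismatch, stop
LCP = "fjmi" (length 4)

4


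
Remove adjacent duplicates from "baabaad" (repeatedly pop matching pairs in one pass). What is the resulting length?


Input: baabaad
Stack-based adjacent duplicate removal:
  Read 'b': push. Stack: b
  Read 'a': push. Stack: ba
  Read 'a': matches stack top 'a' => pop. Stack: b
  Read 'b': matches stack top 'b' => pop. Stack: (empty)
  Read 'a': push. Stack: a
  Read 'a': matches stack top 'a' => pop. Stack: (empty)
  Read 'd': push. Stack: d
Final stack: "d" (length 1)

1


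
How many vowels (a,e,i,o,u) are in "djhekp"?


Input: djhekp
Checking each character:
  'd' at position 0: consonant
  'j' at position 1: consonant
  'h' at position 2: consonant
  'e' at position 3: vowel (running total: 1)
  'k' at position 4: consonant
  'p' at position 5: consonant
Total vowels: 1

1


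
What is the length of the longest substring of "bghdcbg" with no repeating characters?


Input: "bghdcbg"
Sliding window (track last position of each char):
  Position 0 ('b'): window [0,0] length 1 -- new best
  Position 1 ('g'): window [0,1] length 2 -- new best
  Position 2 ('h'): window [0,2] length 3 -- new best
  Position 3 ('d'): window [0,3] length 4 -- new best
  Position 4 ('c'): window [0,4] length 5 -- new best
  Position 5 ('b'): repeat (last at 0), move window start to 1
  Position 5 ('b'): window [1,5] length 5
  Position 6 ('g'): repeat (last at 1), move window start to 2
  Position 6 ('g'): window [2,6] length 5
Longest substring with no repeats: "bghdc" with length 5

5


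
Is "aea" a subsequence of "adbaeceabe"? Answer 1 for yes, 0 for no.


Check if "aea" is a subsequence of "adbaeceabe"
Greedy scan:
  Position 0 ('a'): matches sub[0] = 'a'
  Position 1 ('d'): no match needed
  Position 2 ('b'): no match needed
  Position 3 ('a'): no match needed
  Position 4 ('e'): matches sub[1] = 'e'
  Position 5 ('c'): no match needed
  Position 6 ('e'): no match needed
  Position 7 ('a'): matches sub[2] = 'a'
  Position 8 ('b'): no match needed
  Position 9 ('e'): no match needed
All 3 characters matched => is a subsequence

1


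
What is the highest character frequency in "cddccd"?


Input: cddccd
Character counts:
  'c': 3
  'd': 3
Maximum frequency: 3

3


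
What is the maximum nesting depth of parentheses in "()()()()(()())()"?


Input: "()()()()(()())()"
Tracking depth:
  Position 0 '(': depth becomes 1
  Position 1 ')': depth becomes 0
  Position 2 '(': depth becomes 1
  Position 3 ')': depth becomes 0
  Position 4 '(': depth becomes 1
  Position 5 ')': depth becomes 0
  Position 6 '(': depth becomes 1
  Position 7 ')': depth becomes 0
  Position 8 '(': depth becomes 1
  Position 9 '(': depth becomes 2
  Position 10 ')': depth becomes 1
  Position 11 '(': depth becomes 2
  Position 12 ')': depth becomes 1
  Position 13 ')': depth becomes 0
  Position 14 '(': depth becomes 1
  Position 15 ')': depth becomes 0
Maximum depth reached: 2

2


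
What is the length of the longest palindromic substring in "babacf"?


Input: "babacf"
Checking substrings for palindromes:
  [0:3] "bab" (len 3) => palindrome
  [1:4] "aba" (len 3) => palindrome
Longest palindromic substring: "bab" with length 3

3


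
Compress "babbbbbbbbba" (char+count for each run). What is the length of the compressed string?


Input: babbbbbbbbba
Runs:
  'b' x 1 => "b1"
  'a' x 1 => "a1"
  'b' x 9 => "b9"
  'a' x 1 => "a1"
Compressed: "b1a1b9a1"
Compressed length: 8

8


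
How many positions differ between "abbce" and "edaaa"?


Comparing "abbce" and "edaaa" position by position:
  Position 0: 'a' vs 'e' => DIFFER
  Position 1: 'b' vs 'd' => DIFFER
  Position 2: 'b' vs 'a' => DIFFER
  Position 3: 'c' vs 'a' => DIFFER
  Position 4: 'e' vs 'a' => DIFFER
Positions that differ: 5

5


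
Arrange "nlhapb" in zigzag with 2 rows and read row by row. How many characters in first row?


Zigzag "nlhapb" into 2 rows:
Placing characters:
  'n' => row 0
  'l' => row 1
  'h' => row 0
  'a' => row 1
  'p' => row 0
  'b' => row 1
Rows:
  Row 0: "nhp"
  Row 1: "lab"
First row length: 3

3


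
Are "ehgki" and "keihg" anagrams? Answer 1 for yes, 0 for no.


Strings: "ehgki", "keihg"
Sorted first:  eghik
Sorted second: eghik
Sorted forms match => anagrams

1


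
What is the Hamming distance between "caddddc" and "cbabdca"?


Comparing "caddddc" and "cbabdca" position by position:
  Position 0: 'c' vs 'c' => same
  Position 1: 'a' vs 'b' => differ
  Position 2: 'd' vs 'a' => differ
  Position 3: 'd' vs 'b' => differ
  Position 4: 'd' vs 'd' => same
  Position 5: 'd' vs 'c' => differ
  Position 6: 'c' vs 'a' => differ
Total differences (Hamming distance): 5

5


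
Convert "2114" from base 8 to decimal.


Input: "2114" in base 8
Positional expansion:
  Digit '2' (value 2) x 8^3 = 1024
  Digit '1' (value 1) x 8^2 = 64
  Digit '1' (value 1) x 8^1 = 8
  Digit '4' (value 4) x 8^0 = 4
Sum = 1100

1100


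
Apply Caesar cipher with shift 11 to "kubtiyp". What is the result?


Caesar cipher: shift "kubtiyp" by 11
  'k' (pos 10) + 11 = pos 21 = 'v'
  'u' (pos 20) + 11 = pos 5 = 'f'
  'b' (pos 1) + 11 = pos 12 = 'm'
  't' (pos 19) + 11 = pos 4 = 'e'
  'i' (pos 8) + 11 = pos 19 = 't'
  'y' (pos 24) + 11 = pos 9 = 'j'
  'p' (pos 15) + 11 = pos 0 = 'a'
Result: vfmetja

vfmetja


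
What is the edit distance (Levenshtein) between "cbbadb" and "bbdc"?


Computing edit distance: "cbbadb" -> "bbdc"
DP table:
           b    b    d    c
      0    1    2    3    4
  c   1    1    2    3    3
  b   2    1    1    2    3
  b   3    2    1    2    3
  a   4    3    2    2    3
  d   5    4    3    2    3
  b   6    5    4    3    3
Edit distance = dp[6][4] = 3

3


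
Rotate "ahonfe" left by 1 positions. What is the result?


Input: "ahonfe", rotate left by 1
First 1 characters: "a"
Remaining characters: "honfe"
Concatenate remaining + first: "honfe" + "a" = "honfea"

honfea


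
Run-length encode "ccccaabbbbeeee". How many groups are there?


Input: ccccaabbbbeeee
Scanning for consecutive runs:
  Group 1: 'c' x 4 (positions 0-3)
  Group 2: 'a' x 2 (positions 4-5)
  Group 3: 'b' x 4 (positions 6-9)
  Group 4: 'e' x 4 (positions 10-13)
Total groups: 4

4


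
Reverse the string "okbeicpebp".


Input: okbeicpebp
Reading characters right to left:
  Position 9: 'p'
  Position 8: 'b'
  Position 7: 'e'
  Position 6: 'p'
  Position 5: 'c'
  Position 4: 'i'
  Position 3: 'e'
  Position 2: 'b'
  Position 1: 'k'
  Position 0: 'o'
Reversed: pbepciebko

pbepciebko


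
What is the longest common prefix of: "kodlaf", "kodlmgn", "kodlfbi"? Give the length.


Words: kodlaf, kodlmgn, kodlfbi
  Position 0: all 'k' => match
  Position 1: all 'o' => match
  Position 2: all 'd' => match
  Position 3: all 'l' => match
  Position 4: ('a', 'm', 'f') => mismatch, stop
LCP = "kodl" (length 4)

4


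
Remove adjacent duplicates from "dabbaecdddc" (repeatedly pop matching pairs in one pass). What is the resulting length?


Input: dabbaecdddc
Stack-based adjacent duplicate removal:
  Read 'd': push. Stack: d
  Read 'a': push. Stack: da
  Read 'b': push. Stack: dab
  Read 'b': matches stack top 'b' => pop. Stack: da
  Read 'a': matches stack top 'a' => pop. Stack: d
  Read 'e': push. Stack: de
  Read 'c': push. Stack: dec
  Read 'd': push. Stack: decd
  Read 'd': matches stack top 'd' => pop. Stack: dec
  Read 'd': push. Stack: decd
  Read 'c': push. Stack: decdc
Final stack: "decdc" (length 5)

5


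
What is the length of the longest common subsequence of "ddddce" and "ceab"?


LCS of "ddddce" and "ceab"
DP table:
           c    e    a    b
      0    0    0    0    0
  d   0    0    0    0    0
  d   0    0    0    0    0
  d   0    0    0    0    0
  d   0    0    0    0    0
  c   0    1    1    1    1
  e   0    1    2    2    2
LCS length = dp[6][4] = 2

2


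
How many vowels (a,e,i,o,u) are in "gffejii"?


Input: gffejii
Checking each character:
  'g' at position 0: consonant
  'f' at position 1: consonant
  'f' at position 2: consonant
  'e' at position 3: vowel (running total: 1)
  'j' at position 4: consonant
  'i' at position 5: vowel (running total: 2)
  'i' at position 6: vowel (running total: 3)
Total vowels: 3

3


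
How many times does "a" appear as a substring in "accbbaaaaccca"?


Searching for "a" in "accbbaaaaccca"
Scanning each position:
  Position 0: "a" => MATCH
  Position 1: "c" => no
  Position 2: "c" => no
  Position 3: "b" => no
  Position 4: "b" => no
  Position 5: "a" => MATCH
  Position 6: "a" => MATCH
  Position 7: "a" => MATCH
  Position 8: "a" => MATCH
  Position 9: "c" => no
  Position 10: "c" => no
  Position 11: "c" => no
  Position 12: "a" => MATCH
Total occurrences: 6

6


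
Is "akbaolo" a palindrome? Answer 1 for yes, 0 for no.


Input: akbaolo
Reversed: oloabka
  Compare pos 0 ('a') with pos 6 ('o'): MISMATCH
  Compare pos 1 ('k') with pos 5 ('l'): MISMATCH
  Compare pos 2 ('b') with pos 4 ('o'): MISMATCH
Result: not a palindrome

0


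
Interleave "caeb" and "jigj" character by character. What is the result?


Interleaving "caeb" and "jigj":
  Position 0: 'c' from first, 'j' from second => "cj"
  Position 1: 'a' from first, 'i' from second => "ai"
  Position 2: 'e' from first, 'g' from second => "eg"
  Position 3: 'b' from first, 'j' from second => "bj"
Result: cjaiegbj

cjaiegbj


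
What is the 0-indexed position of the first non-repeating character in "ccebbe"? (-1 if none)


Input: ccebbe
Character frequencies:
  'b': 2
  'c': 2
  'e': 2
Scanning left to right for freq == 1:
  Position 0 ('c'): freq=2, skip
  Position 1 ('c'): freq=2, skip
  Position 2 ('e'): freq=2, skip
  Position 3 ('b'): freq=2, skip
  Position 4 ('b'): freq=2, skip
  Position 5 ('e'): freq=2, skip
  No unique character found => answer = -1

-1


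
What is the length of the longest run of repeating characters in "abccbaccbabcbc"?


Input: "abccbaccbabcbc"
Scanning for longest run:
  Position 1 ('b'): new char, reset run to 1
  Position 2 ('c'): new char, reset run to 1
  Position 3 ('c'): continues run of 'c', length=2
  Position 4 ('b'): new char, reset run to 1
  Position 5 ('a'): new char, reset run to 1
  Position 6 ('c'): new char, reset run to 1
  Position 7 ('c'): continues run of 'c', length=2
  Position 8 ('b'): new char, reset run to 1
  Position 9 ('a'): new char, reset run to 1
  Position 10 ('b'): new char, reset run to 1
  Position 11 ('c'): new char, reset run to 1
  Position 12 ('b'): new char, reset run to 1
  Position 13 ('c'): new char, reset run to 1
Longest run: 'c' with length 2

2


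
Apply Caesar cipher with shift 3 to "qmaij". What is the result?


Caesar cipher: shift "qmaij" by 3
  'q' (pos 16) + 3 = pos 19 = 't'
  'm' (pos 12) + 3 = pos 15 = 'p'
  'a' (pos 0) + 3 = pos 3 = 'd'
  'i' (pos 8) + 3 = pos 11 = 'l'
  'j' (pos 9) + 3 = pos 12 = 'm'
Result: tpdlm

tpdlm


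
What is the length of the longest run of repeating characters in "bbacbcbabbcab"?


Input: "bbacbcbabbcab"
Scanning for longest run:
  Position 1 ('b'): continues run of 'b', length=2
  Position 2 ('a'): new char, reset run to 1
  Position 3 ('c'): new char, reset run to 1
  Position 4 ('b'): new char, reset run to 1
  Position 5 ('c'): new char, reset run to 1
  Position 6 ('b'): new char, reset run to 1
  Position 7 ('a'): new char, reset run to 1
  Position 8 ('b'): new char, reset run to 1
  Position 9 ('b'): continues run of 'b', length=2
  Position 10 ('c'): new char, reset run to 1
  Position 11 ('a'): new char, reset run to 1
  Position 12 ('b'): new char, reset run to 1
Longest run: 'b' with length 2

2


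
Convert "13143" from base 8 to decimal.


Input: "13143" in base 8
Positional expansion:
  Digit '1' (value 1) x 8^4 = 4096
  Digit '3' (value 3) x 8^3 = 1536
  Digit '1' (value 1) x 8^2 = 64
  Digit '4' (value 4) x 8^1 = 32
  Digit '3' (value 3) x 8^0 = 3
Sum = 5731

5731


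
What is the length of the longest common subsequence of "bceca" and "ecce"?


LCS of "bceca" and "ecce"
DP table:
           e    c    c    e
      0    0    0    0    0
  b   0    0    0    0    0
  c   0    0    1    1    1
  e   0    1    1    1    2
  c   0    1    2    2    2
  a   0    1    2    2    2
LCS length = dp[5][4] = 2

2


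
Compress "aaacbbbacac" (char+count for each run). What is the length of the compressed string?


Input: aaacbbbacac
Runs:
  'a' x 3 => "a3"
  'c' x 1 => "c1"
  'b' x 3 => "b3"
  'a' x 1 => "a1"
  'c' x 1 => "c1"
  'a' x 1 => "a1"
  'c' x 1 => "c1"
Compressed: "a3c1b3a1c1a1c1"
Compressed length: 14

14


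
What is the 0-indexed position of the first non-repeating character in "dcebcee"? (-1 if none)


Input: dcebcee
Character frequencies:
  'b': 1
  'c': 2
  'd': 1
  'e': 3
Scanning left to right for freq == 1:
  Position 0 ('d'): unique! => answer = 0

0


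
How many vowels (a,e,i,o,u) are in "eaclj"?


Input: eaclj
Checking each character:
  'e' at position 0: vowel (running total: 1)
  'a' at position 1: vowel (running total: 2)
  'c' at position 2: consonant
  'l' at position 3: consonant
  'j' at position 4: consonant
Total vowels: 2

2


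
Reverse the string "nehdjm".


Input: nehdjm
Reading characters right to left:
  Position 5: 'm'
  Position 4: 'j'
  Position 3: 'd'
  Position 2: 'h'
  Position 1: 'e'
  Position 0: 'n'
Reversed: mjdhen

mjdhen


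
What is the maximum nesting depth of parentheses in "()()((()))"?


Input: "()()((()))"
Tracking depth:
  Position 0 '(': depth becomes 1
  Position 1 ')': depth becomes 0
  Position 2 '(': depth becomes 1
  Position 3 ')': depth becomes 0
  Position 4 '(': depth becomes 1
  Position 5 '(': depth becomes 2
  Position 6 '(': depth becomes 3
  Position 7 ')': depth becomes 2
  Position 8 ')': depth becomes 1
  Position 9 ')': depth becomes 0
Maximum depth reached: 3

3


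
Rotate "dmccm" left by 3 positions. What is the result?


Input: "dmccm", rotate left by 3
First 3 characters: "dmc"
Remaining characters: "cm"
Concatenate remaining + first: "cm" + "dmc" = "cmdmc"

cmdmc


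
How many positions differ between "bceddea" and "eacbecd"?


Comparing "bceddea" and "eacbecd" position by position:
  Position 0: 'b' vs 'e' => DIFFER
  Position 1: 'c' vs 'a' => DIFFER
  Position 2: 'e' vs 'c' => DIFFER
  Position 3: 'd' vs 'b' => DIFFER
  Position 4: 'd' vs 'e' => DIFFER
  Position 5: 'e' vs 'c' => DIFFER
  Position 6: 'a' vs 'd' => DIFFER
Positions that differ: 7

7


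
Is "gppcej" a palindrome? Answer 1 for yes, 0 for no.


Input: gppcej
Reversed: jecppg
  Compare pos 0 ('g') with pos 5 ('j'): MISMATCH
  Compare pos 1 ('p') with pos 4 ('e'): MISMATCH
  Compare pos 2 ('p') with pos 3 ('c'): MISMATCH
Result: not a palindrome

0


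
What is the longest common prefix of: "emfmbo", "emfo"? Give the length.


Words: emfmbo, emfo
  Position 0: all 'e' => match
  Position 1: all 'm' => match
  Position 2: all 'f' => match
  Position 3: ('m', 'o') => mismatch, stop
LCP = "emf" (length 3)

3


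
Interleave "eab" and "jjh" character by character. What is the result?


Interleaving "eab" and "jjh":
  Position 0: 'e' from first, 'j' from second => "ej"
  Position 1: 'a' from first, 'j' from second => "aj"
  Position 2: 'b' from first, 'h' from second => "bh"
Result: ejajbh

ejajbh


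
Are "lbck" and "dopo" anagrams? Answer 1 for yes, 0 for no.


Strings: "lbck", "dopo"
Sorted first:  bckl
Sorted second: doop
Differ at position 0: 'b' vs 'd' => not anagrams

0


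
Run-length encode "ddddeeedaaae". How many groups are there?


Input: ddddeeedaaae
Scanning for consecutive runs:
  Group 1: 'd' x 4 (positions 0-3)
  Group 2: 'e' x 3 (positions 4-6)
  Group 3: 'd' x 1 (positions 7-7)
  Group 4: 'a' x 3 (positions 8-10)
  Group 5: 'e' x 1 (positions 11-11)
Total groups: 5

5


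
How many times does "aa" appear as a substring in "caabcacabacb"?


Searching for "aa" in "caabcacabacb"
Scanning each position:
  Position 0: "ca" => no
  Position 1: "aa" => MATCH
  Position 2: "ab" => no
  Position 3: "bc" => no
  Position 4: "ca" => no
  Position 5: "ac" => no
  Position 6: "ca" => no
  Position 7: "ab" => no
  Position 8: "ba" => no
  Position 9: "ac" => no
  Position 10: "cb" => no
Total occurrences: 1

1


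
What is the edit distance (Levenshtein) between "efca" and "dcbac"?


Computing edit distance: "efca" -> "dcbac"
DP table:
           d    c    b    a    c
      0    1    2    3    4    5
  e   1    1    2    3    4    5
  f   2    2    2    3    4    5
  c   3    3    2    3    4    4
  a   4    4    3    3    3    4
Edit distance = dp[4][5] = 4

4


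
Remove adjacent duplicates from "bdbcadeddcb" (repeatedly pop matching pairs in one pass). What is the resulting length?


Input: bdbcadeddcb
Stack-based adjacent duplicate removal:
  Read 'b': push. Stack: b
  Read 'd': push. Stack: bd
  Read 'b': push. Stack: bdb
  Read 'c': push. Stack: bdbc
  Read 'a': push. Stack: bdbca
  Read 'd': push. Stack: bdbcad
  Read 'e': push. Stack: bdbcade
  Read 'd': push. Stack: bdbcaded
  Read 'd': matches stack top 'd' => pop. Stack: bdbcade
  Read 'c': push. Stack: bdbcadec
  Read 'b': push. Stack: bdbcadecb
Final stack: "bdbcadecb" (length 9)

9


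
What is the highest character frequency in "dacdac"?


Input: dacdac
Character counts:
  'a': 2
  'c': 2
  'd': 2
Maximum frequency: 2

2


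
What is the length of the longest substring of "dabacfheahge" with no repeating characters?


Input: "dabacfheahge"
Sliding window (track last position of each char):
  Position 0 ('d'): window [0,0] length 1 -- new best
  Position 1 ('a'): window [0,1] length 2 -- new best
  Position 2 ('b'): window [0,2] length 3 -- new best
  Position 3 ('a'): repeat (last at 1), move window start to 2
  Position 3 ('a'): window [2,3] length 2
  Position 4 ('c'): window [2,4] length 3
  Position 5 ('f'): window [2,5] length 4 -- new best
  Position 6 ('h'): window [2,6] length 5 -- new best
  Position 7 ('e'): window [2,7] length 6 -- new best
  Position 8 ('a'): repeat (last at 3), move window start to 4
  Position 8 ('a'): window [4,8] length 5
  Position 9 ('h'): repeat (last at 6), move window start to 7
  Position 9 ('h'): window [7,9] length 3
  Position 10 ('g'): window [7,10] length 4
  Position 11 ('e'): repeat (last at 7), move window start to 8
  Position 11 ('e'): window [8,11] length 4
Longest substring with no repeats: "bacfhe" with length 6

6


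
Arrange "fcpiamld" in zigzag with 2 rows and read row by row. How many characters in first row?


Zigzag "fcpiamld" into 2 rows:
Placing characters:
  'f' => row 0
  'c' => row 1
  'p' => row 0
  'i' => row 1
  'a' => row 0
  'm' => row 1
  'l' => row 0
  'd' => row 1
Rows:
  Row 0: "fpal"
  Row 1: "cimd"
First row length: 4

4


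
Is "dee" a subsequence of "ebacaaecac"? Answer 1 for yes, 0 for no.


Check if "dee" is a subsequence of "ebacaaecac"
Greedy scan:
  Position 0 ('e'): no match needed
  Position 1 ('b'): no match needed
  Position 2 ('a'): no match needed
  Position 3 ('c'): no match needed
  Position 4 ('a'): no match needed
  Position 5 ('a'): no match needed
  Position 6 ('e'): no match needed
  Position 7 ('c'): no match needed
  Position 8 ('a'): no match needed
  Position 9 ('c'): no match needed
Only matched 0/3 characters => not a subsequence

0


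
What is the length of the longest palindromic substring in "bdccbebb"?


Input: "bdccbebb"
Checking substrings for palindromes:
  [4:7] "beb" (len 3) => palindrome
  [2:4] "cc" (len 2) => palindrome
  [6:8] "bb" (len 2) => palindrome
Longest palindromic substring: "beb" with length 3

3


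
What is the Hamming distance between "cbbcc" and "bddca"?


Comparing "cbbcc" and "bddca" position by position:
  Position 0: 'c' vs 'b' => differ
  Position 1: 'b' vs 'd' => differ
  Position 2: 'b' vs 'd' => differ
  Position 3: 'c' vs 'c' => same
  Position 4: 'c' vs 'a' => differ
Total differences (Hamming distance): 4

4


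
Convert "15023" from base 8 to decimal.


Input: "15023" in base 8
Positional expansion:
  Digit '1' (value 1) x 8^4 = 4096
  Digit '5' (value 5) x 8^3 = 2560
  Digit '0' (value 0) x 8^2 = 0
  Digit '2' (value 2) x 8^1 = 16
  Digit '3' (value 3) x 8^0 = 3
Sum = 6675

6675


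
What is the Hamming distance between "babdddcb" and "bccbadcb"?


Comparing "babdddcb" and "bccbadcb" position by position:
  Position 0: 'b' vs 'b' => same
  Position 1: 'a' vs 'c' => differ
  Position 2: 'b' vs 'c' => differ
  Position 3: 'd' vs 'b' => differ
  Position 4: 'd' vs 'a' => differ
  Position 5: 'd' vs 'd' => same
  Position 6: 'c' vs 'c' => same
  Position 7: 'b' vs 'b' => same
Total differences (Hamming distance): 4

4


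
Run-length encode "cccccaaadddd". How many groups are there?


Input: cccccaaadddd
Scanning for consecutive runs:
  Group 1: 'c' x 5 (positions 0-4)
  Group 2: 'a' x 3 (positions 5-7)
  Group 3: 'd' x 4 (positions 8-11)
Total groups: 3

3


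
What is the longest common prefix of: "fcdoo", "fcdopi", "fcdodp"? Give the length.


Words: fcdoo, fcdopi, fcdodp
  Position 0: all 'f' => match
  Position 1: all 'c' => match
  Position 2: all 'd' => match
  Position 3: all 'o' => match
  Position 4: ('o', 'p', 'd') => mismatch, stop
LCP = "fcdo" (length 4)

4
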